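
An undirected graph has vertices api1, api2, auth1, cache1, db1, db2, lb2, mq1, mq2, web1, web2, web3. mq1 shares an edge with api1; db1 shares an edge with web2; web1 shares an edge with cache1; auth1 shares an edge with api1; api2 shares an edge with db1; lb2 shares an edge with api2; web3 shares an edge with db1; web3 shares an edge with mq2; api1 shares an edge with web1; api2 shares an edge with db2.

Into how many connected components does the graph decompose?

From api1: component {api1, auth1, cache1, mq1, web1}.
From api2: component {api2, db1, db2, lb2, mq2, web2, web3}.
That's 2 components.

2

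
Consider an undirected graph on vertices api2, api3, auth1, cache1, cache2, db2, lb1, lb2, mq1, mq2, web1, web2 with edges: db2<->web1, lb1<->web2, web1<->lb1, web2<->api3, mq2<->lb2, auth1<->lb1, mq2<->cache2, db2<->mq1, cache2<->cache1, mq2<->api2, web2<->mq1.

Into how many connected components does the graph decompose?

From api2: component {api2, cache1, cache2, lb2, mq2}.
From api3: component {api3, auth1, db2, lb1, mq1, web1, web2}.
That's 2 components.

2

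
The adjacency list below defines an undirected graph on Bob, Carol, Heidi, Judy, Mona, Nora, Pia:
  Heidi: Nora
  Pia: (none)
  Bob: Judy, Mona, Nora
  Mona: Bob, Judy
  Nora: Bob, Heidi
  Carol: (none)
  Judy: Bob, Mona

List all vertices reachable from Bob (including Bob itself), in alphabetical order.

Bob, Heidi, Judy, Mona, Nora

Start at Bob.
Its neighbours: Judy, Mona, Nora.
Then their neighbours: Heidi.
Nothing further is reachable.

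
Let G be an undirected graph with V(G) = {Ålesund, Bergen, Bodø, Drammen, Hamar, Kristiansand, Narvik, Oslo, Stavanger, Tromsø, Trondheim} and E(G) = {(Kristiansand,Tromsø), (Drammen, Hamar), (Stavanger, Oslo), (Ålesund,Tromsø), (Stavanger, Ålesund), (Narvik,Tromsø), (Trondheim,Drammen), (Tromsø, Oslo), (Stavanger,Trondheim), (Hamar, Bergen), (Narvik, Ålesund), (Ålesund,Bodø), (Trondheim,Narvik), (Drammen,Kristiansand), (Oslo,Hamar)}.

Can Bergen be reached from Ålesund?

Yes

Explore from Ålesund.
Distance 1: reach Bodø, Narvik, Stavanger, Tromsø.
Distance 2: reach Kristiansand, Oslo, Trondheim.
Distance 3: reach Drammen, Hamar.
Distance 4: reach Bergen.
Found Bergen.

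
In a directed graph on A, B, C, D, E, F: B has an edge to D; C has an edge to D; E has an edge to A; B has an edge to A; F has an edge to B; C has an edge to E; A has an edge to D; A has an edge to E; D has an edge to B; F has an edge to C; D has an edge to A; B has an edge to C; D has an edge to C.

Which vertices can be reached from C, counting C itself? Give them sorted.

A, B, C, D, E

Start at C.
Its neighbours: D, E.
Then their neighbours: A, B.
Nothing further is reachable.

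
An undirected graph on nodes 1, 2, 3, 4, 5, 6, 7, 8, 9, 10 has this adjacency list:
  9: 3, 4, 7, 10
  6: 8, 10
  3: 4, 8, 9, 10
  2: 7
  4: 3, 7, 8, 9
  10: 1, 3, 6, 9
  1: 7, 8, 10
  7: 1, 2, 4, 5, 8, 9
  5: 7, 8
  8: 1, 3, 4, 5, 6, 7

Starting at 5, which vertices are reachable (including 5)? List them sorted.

Start at 5.
Its neighbours: 7, 8.
Then their neighbours: 1, 2, 3, 4, 6, 9.
Then next layer: 10.
Every vertex is now reached.

1, 2, 3, 4, 5, 6, 7, 8, 9, 10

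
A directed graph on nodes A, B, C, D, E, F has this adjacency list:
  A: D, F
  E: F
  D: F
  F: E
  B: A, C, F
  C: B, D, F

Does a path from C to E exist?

Explore from C.
Distance 1: reach B, D, F.
Distance 2: reach A, E.
Found E.

Yes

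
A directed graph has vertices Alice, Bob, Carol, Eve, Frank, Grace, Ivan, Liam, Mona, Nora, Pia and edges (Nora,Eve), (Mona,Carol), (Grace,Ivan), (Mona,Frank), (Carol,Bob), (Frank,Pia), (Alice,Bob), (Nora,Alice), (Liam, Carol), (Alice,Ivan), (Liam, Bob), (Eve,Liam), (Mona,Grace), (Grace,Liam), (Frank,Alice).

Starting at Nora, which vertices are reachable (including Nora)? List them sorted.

Alice, Bob, Carol, Eve, Ivan, Liam, Nora

Start at Nora.
Its neighbours: Alice, Eve.
Then their neighbours: Bob, Ivan, Liam.
Then next layer: Carol.
Nothing further is reachable.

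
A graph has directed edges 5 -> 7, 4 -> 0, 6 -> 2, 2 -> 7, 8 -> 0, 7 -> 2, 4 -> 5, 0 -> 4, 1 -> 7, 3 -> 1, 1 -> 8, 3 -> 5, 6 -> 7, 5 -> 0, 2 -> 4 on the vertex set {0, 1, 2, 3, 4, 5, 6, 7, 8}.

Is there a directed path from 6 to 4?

Explore from 6.
Distance 1: reach 2, 7.
Distance 2: reach 4.
Found 4.

Yes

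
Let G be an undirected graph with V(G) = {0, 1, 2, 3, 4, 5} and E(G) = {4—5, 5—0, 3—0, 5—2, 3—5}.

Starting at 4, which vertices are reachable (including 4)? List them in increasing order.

Start at 4.
Its neighbours: 5.
Then their neighbours: 0, 2, 3.
Nothing further is reachable.

0, 2, 3, 4, 5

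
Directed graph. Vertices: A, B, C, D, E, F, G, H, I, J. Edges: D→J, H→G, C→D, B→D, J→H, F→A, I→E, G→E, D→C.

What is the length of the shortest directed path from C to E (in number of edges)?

5

Distance 0: C.
Distance 1: D.
Distance 2: J.
Distance 3: H.
Distance 4: G.
Distance 5: E — contains E.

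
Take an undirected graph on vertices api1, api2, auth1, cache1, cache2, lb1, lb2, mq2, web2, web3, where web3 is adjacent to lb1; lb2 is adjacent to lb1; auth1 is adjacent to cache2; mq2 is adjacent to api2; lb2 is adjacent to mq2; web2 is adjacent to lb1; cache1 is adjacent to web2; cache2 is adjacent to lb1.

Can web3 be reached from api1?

No

api1 has no edges, so nothing is reachable from it.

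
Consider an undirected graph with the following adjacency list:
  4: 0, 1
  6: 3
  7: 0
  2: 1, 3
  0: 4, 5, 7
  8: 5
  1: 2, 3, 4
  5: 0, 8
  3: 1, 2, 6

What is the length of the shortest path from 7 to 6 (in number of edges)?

Distance 0: 7.
Distance 1: 0.
Distance 2: 4, 5.
Distance 3: 1, 8.
Distance 4: 2, 3.
Distance 5: 6 — contains 6.

5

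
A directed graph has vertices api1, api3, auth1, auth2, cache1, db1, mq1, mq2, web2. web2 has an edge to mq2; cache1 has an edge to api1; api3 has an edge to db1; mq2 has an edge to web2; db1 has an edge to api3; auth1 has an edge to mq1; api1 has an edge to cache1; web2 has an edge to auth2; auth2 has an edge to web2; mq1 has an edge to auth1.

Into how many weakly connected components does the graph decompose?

From api1: component {api1, cache1}.
From api3: component {api3, db1}.
From auth1: component {auth1, mq1}.
From auth2: component {auth2, mq2, web2}.
That's 4 components.

4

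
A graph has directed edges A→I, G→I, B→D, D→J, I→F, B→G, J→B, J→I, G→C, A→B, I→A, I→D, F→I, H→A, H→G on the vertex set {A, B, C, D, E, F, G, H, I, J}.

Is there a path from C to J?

No

C has no outgoing edges, so nothing is reachable from it.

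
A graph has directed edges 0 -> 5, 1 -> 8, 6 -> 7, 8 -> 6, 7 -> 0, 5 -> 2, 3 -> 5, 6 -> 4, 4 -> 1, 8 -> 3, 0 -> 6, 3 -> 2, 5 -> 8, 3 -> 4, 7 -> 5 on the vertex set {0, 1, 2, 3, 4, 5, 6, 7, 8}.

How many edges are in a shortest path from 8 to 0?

3

Distance 0: 8.
Distance 1: 3, 6.
Distance 2: 2, 4, 5, 7.
Distance 3: 0, 1 — contains 0.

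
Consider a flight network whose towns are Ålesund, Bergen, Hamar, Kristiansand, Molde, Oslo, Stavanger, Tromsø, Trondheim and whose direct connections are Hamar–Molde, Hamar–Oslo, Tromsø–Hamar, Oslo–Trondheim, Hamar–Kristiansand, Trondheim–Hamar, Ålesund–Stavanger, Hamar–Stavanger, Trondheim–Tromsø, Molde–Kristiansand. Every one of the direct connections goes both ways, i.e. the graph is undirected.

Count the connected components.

2

From Ålesund: component {Ålesund, Hamar, Kristiansand, Molde, Oslo, Stavanger, Tromsø, Trondheim}.
From Bergen: component {Bergen}.
That's 2 components.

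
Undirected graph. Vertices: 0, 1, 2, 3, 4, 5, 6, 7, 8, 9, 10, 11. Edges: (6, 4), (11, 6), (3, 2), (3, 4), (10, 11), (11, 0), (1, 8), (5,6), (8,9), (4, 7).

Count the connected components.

2

From 0: component {0, 2, 3, 4, 5, 6, 7, 10, 11}.
From 1: component {1, 8, 9}.
That's 2 components.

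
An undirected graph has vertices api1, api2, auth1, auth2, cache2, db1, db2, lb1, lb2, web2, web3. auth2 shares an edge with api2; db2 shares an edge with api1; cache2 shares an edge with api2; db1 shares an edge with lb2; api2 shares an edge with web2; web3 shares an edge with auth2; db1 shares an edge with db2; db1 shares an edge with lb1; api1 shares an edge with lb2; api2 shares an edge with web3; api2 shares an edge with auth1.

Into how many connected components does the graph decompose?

2

From api1: component {api1, db1, db2, lb1, lb2}.
From api2: component {api2, auth1, auth2, cache2, web2, web3}.
That's 2 components.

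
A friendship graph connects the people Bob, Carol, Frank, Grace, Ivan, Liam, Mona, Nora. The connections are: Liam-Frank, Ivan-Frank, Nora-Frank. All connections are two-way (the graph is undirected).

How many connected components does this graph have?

5

From Bob: component {Bob}.
From Carol: component {Carol}.
From Frank: component {Frank, Ivan, Liam, Nora}.
From Grace: component {Grace}.
From Mona: component {Mona}.
That's 5 components.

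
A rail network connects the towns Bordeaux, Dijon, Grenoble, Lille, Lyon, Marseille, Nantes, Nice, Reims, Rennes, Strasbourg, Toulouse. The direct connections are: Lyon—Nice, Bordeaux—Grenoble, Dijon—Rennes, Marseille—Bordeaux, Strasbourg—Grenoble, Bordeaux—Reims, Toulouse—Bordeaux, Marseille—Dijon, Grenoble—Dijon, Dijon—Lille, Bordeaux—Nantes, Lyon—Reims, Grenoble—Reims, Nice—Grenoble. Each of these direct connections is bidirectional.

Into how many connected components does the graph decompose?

From Bordeaux: component {Bordeaux, Dijon, Grenoble, Lille, Lyon, Marseille, Nantes, Nice, Reims, Rennes, Strasbourg, Toulouse}.
That's 1 component.

1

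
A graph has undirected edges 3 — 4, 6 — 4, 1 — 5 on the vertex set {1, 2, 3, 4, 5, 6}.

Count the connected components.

3

From 1: component {1, 5}.
From 2: component {2}.
From 3: component {3, 4, 6}.
That's 3 components.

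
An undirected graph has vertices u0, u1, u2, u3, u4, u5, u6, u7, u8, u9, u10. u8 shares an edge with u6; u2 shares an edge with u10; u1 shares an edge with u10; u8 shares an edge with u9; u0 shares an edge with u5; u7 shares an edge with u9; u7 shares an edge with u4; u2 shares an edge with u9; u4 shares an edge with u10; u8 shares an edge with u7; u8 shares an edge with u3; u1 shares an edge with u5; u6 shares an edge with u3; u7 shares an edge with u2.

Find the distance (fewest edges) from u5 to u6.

Distance 0: u5.
Distance 1: u0, u1.
Distance 2: u10.
Distance 3: u2, u4.
Distance 4: u7, u9.
Distance 5: u8.
Distance 6: u3, u6 — contains u6.

6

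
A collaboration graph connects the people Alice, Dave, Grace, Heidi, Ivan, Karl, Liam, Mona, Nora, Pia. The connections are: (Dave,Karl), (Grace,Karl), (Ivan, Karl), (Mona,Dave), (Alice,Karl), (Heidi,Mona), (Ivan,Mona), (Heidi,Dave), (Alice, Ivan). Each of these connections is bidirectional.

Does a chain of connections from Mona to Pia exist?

No

Explore from Mona.
Distance 1: reach Dave, Heidi, Ivan.
Distance 2: reach Alice, Karl.
Distance 3: reach Grace.
The search is exhausted without reaching Pia; it lies in a different component.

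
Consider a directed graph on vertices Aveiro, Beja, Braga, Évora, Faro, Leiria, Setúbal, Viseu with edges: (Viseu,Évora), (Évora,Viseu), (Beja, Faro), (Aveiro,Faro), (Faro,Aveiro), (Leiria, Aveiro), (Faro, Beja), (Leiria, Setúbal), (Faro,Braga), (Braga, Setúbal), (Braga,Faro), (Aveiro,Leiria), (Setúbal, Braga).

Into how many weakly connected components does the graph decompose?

2

From Aveiro: component {Aveiro, Beja, Braga, Faro, Leiria, Setúbal}.
From Évora: component {Évora, Viseu}.
That's 2 components.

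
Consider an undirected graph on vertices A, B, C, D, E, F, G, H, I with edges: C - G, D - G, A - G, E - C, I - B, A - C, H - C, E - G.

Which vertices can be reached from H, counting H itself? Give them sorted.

Start at H.
Its neighbours: C.
Then their neighbours: A, E, G.
Then next layer: D.
Nothing further is reachable.

A, C, D, E, G, H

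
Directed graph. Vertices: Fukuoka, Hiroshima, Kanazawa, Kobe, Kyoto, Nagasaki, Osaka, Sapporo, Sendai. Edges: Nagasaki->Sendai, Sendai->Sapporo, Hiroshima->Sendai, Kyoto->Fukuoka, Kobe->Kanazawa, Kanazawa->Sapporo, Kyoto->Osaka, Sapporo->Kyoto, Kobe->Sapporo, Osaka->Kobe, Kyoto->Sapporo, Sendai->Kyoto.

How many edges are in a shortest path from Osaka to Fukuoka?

4

Distance 0: Osaka.
Distance 1: Kobe.
Distance 2: Kanazawa, Sapporo.
Distance 3: Kyoto.
Distance 4: Fukuoka — contains Fukuoka.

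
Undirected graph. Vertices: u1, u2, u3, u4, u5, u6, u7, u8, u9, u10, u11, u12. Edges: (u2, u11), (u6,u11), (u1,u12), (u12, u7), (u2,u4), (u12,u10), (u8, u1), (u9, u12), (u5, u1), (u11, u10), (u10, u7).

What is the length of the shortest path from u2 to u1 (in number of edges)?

4

Distance 0: u2.
Distance 1: u4, u11.
Distance 2: u6, u10.
Distance 3: u7, u12.
Distance 4: u1, u9 — contains u1.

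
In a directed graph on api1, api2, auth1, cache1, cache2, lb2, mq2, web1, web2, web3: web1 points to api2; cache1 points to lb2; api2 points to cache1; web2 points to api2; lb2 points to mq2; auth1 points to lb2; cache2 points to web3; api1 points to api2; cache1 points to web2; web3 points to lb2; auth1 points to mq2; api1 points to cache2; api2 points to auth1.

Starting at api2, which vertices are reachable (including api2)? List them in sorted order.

Start at api2.
Its neighbours: auth1, cache1.
Then their neighbours: lb2, mq2, web2.
Nothing further is reachable.

api2, auth1, cache1, lb2, mq2, web2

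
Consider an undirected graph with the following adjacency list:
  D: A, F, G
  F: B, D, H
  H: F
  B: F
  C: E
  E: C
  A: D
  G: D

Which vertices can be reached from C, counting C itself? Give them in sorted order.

C, E

Start at C.
Its neighbours: E.
Nothing further is reachable.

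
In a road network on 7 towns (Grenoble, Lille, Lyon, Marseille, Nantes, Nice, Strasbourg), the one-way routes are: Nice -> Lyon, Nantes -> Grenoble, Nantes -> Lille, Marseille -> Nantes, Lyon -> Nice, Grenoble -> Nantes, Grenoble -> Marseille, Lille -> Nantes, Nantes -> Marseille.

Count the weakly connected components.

From Grenoble: component {Grenoble, Lille, Marseille, Nantes}.
From Lyon: component {Lyon, Nice}.
From Strasbourg: component {Strasbourg}.
That's 3 components.

3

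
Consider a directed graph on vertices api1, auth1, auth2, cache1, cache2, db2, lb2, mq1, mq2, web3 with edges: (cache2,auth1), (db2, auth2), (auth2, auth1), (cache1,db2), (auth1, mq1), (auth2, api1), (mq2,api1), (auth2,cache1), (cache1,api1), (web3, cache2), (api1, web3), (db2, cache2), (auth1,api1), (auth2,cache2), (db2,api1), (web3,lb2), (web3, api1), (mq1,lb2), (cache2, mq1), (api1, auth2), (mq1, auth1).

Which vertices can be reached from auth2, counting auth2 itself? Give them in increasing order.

Start at auth2.
Its neighbours: api1, auth1, cache1, cache2.
Then their neighbours: db2, mq1, web3.
Then next layer: lb2.
Nothing further is reachable.

api1, auth1, auth2, cache1, cache2, db2, lb2, mq1, web3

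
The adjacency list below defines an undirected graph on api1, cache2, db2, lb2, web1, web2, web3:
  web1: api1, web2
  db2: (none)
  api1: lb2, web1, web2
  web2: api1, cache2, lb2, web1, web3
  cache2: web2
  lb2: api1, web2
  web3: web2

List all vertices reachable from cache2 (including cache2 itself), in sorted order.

api1, cache2, lb2, web1, web2, web3

Start at cache2.
Its neighbours: web2.
Then their neighbours: api1, lb2, web1, web3.
Nothing further is reachable.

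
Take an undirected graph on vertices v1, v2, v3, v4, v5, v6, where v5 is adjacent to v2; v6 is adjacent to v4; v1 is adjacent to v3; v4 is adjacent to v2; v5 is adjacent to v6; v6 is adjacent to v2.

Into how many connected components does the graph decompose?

2

From v1: component {v1, v3}.
From v2: component {v2, v4, v5, v6}.
That's 2 components.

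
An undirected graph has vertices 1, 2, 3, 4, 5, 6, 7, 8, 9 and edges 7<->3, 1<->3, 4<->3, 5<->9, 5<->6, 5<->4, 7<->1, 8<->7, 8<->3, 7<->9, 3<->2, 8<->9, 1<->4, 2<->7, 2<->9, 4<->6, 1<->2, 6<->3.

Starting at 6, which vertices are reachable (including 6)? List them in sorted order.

1, 2, 3, 4, 5, 6, 7, 8, 9

Start at 6.
Its neighbours: 3, 4, 5.
Then their neighbours: 1, 2, 7, 8, 9.
Every vertex is now reached.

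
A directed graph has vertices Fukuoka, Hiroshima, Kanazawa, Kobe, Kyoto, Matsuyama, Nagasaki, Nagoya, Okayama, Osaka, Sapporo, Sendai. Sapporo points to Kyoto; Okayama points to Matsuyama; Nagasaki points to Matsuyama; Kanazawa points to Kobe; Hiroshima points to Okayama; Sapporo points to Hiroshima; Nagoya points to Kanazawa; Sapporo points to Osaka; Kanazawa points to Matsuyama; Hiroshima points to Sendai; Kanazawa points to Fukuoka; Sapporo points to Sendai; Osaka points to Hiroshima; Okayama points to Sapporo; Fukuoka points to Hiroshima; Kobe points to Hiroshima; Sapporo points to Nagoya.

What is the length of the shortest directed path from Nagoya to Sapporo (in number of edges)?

5

Distance 0: Nagoya.
Distance 1: Kanazawa.
Distance 2: Fukuoka, Kobe, Matsuyama.
Distance 3: Hiroshima.
Distance 4: Okayama, Sendai.
Distance 5: Sapporo — contains Sapporo.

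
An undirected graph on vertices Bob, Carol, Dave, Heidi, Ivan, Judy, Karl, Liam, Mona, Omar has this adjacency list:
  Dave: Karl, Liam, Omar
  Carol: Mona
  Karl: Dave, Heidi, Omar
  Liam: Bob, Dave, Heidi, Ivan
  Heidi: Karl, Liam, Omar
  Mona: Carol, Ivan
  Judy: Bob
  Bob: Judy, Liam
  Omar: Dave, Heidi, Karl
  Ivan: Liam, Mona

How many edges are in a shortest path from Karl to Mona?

4

Distance 0: Karl.
Distance 1: Dave, Heidi, Omar.
Distance 2: Liam.
Distance 3: Bob, Ivan.
Distance 4: Judy, Mona — contains Mona.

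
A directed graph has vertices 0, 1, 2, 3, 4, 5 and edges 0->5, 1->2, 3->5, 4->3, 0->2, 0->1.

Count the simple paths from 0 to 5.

1

0→5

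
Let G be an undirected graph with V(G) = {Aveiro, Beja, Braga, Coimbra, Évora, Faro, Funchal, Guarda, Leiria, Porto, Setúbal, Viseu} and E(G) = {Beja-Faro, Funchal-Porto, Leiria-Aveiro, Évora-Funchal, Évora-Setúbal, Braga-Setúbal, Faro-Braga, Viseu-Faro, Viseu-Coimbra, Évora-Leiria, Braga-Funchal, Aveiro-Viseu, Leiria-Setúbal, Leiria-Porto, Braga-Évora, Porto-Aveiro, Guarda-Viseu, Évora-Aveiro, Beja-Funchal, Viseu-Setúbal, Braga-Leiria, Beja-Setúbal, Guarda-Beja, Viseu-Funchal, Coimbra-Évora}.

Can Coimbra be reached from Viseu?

Yes

Explore from Viseu.
Distance 1: reach Aveiro, Coimbra, Faro, Funchal, Guarda, Setúbal.
Found Coimbra.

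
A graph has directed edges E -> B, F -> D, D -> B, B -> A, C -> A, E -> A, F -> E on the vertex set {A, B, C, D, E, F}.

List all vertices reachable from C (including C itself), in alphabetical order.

A, C

Start at C.
Its neighbours: A.
Nothing further is reachable.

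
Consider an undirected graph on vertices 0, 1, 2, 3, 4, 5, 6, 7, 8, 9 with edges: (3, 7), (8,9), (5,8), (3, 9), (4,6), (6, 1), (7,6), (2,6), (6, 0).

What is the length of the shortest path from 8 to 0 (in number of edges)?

Distance 0: 8.
Distance 1: 5, 9.
Distance 2: 3.
Distance 3: 7.
Distance 4: 6.
Distance 5: 0, 1, 2, 4 — contains 0.

5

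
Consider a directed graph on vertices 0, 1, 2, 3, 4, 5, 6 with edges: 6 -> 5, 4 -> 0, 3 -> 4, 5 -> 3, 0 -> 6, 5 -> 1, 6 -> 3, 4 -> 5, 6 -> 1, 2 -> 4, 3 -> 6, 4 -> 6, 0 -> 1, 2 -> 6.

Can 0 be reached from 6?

Yes

Explore from 6.
Distance 1: reach 1, 3, 5.
Distance 2: reach 4.
Distance 3: reach 0.
Found 0.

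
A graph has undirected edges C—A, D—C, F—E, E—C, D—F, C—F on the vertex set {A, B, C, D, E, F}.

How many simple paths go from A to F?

A–C–D–F
A–C–E–F
A–C–F

3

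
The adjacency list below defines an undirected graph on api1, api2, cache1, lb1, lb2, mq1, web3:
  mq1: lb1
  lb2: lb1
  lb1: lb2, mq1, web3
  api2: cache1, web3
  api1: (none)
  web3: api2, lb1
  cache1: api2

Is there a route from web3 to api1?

Explore from web3.
Distance 1: reach api2, lb1.
Distance 2: reach cache1, lb2, mq1.
The search is exhausted without reaching api1; it lies in a different component.

No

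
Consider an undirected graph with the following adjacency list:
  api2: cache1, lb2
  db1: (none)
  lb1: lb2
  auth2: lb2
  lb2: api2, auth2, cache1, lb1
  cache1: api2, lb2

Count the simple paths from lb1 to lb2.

lb1–lb2

1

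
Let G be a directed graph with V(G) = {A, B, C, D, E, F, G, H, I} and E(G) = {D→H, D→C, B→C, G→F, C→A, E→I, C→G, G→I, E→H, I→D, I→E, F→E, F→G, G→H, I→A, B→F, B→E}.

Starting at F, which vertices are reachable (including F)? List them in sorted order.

A, C, D, E, F, G, H, I

Start at F.
Its neighbours: E, G.
Then their neighbours: H, I.
Then next layer: A, D.
Then next layer: C.
Nothing further is reachable.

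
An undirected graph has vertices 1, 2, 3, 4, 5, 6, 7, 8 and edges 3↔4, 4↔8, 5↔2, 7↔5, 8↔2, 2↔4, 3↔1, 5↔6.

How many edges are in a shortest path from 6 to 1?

Distance 0: 6.
Distance 1: 5.
Distance 2: 2, 7.
Distance 3: 4, 8.
Distance 4: 3.
Distance 5: 1 — contains 1.

5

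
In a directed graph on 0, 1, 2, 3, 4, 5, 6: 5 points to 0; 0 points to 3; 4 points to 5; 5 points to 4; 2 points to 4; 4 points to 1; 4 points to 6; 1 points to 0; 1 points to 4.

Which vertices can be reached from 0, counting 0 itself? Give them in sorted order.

Start at 0.
Its neighbours: 3.
Nothing further is reachable.

0, 3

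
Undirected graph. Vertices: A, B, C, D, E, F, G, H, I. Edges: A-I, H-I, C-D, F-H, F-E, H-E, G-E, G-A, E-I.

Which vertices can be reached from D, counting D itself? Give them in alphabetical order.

Start at D.
Its neighbours: C.
Nothing further is reachable.

C, D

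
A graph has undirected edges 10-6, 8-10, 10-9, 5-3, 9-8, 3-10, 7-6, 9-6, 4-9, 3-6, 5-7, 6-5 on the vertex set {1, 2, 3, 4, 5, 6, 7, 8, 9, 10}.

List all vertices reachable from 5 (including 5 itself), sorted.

Start at 5.
Its neighbours: 3, 6, 7.
Then their neighbours: 9, 10.
Then next layer: 4, 8.
Nothing further is reachable.

3, 4, 5, 6, 7, 8, 9, 10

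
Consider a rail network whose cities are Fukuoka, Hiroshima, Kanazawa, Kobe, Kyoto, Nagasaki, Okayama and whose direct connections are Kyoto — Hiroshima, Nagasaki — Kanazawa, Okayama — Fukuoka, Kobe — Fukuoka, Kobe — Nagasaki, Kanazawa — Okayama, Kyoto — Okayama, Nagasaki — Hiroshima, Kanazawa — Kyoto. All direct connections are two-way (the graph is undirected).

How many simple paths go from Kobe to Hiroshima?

Kobe–Fukuoka–Okayama–Kanazawa–Kyoto–Hiroshima
Kobe–Fukuoka–Okayama–Kanazawa–Nagasaki–Hiroshima
Kobe–Fukuoka–Okayama–Kyoto–Hiroshima
Kobe–Fukuoka–Okayama–Kyoto–Kanazawa–Nagasaki–Hiroshima
Kobe–Nagasaki–Hiroshima
Kobe–Nagasaki–Kanazawa–Kyoto–Hiroshima
Kobe–Nagasaki–Kanazawa–Okayama–Kyoto–Hiroshima

7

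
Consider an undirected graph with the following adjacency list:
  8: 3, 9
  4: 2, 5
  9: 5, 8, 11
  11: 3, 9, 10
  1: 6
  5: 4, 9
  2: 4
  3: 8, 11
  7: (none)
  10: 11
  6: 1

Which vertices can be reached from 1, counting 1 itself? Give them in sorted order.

1, 6

Start at 1.
Its neighbours: 6.
Nothing further is reachable.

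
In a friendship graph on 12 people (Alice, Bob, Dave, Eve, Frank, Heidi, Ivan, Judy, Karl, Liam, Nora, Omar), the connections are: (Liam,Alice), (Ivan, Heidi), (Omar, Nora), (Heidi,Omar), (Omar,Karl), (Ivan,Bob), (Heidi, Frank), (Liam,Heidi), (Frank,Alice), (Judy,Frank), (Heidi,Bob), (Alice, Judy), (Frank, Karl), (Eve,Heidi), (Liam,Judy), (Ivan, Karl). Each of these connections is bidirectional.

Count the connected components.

From Alice: component {Alice, Bob, Eve, Frank, Heidi, Ivan, Judy, Karl, Liam, Nora, Omar}.
From Dave: component {Dave}.
That's 2 components.

2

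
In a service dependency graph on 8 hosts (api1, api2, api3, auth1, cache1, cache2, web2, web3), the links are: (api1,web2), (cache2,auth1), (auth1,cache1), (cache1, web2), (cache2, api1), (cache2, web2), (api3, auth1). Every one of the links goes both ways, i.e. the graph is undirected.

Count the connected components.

From api1: component {api1, api3, auth1, cache1, cache2, web2}.
From api2: component {api2}.
From web3: component {web3}.
That's 3 components.

3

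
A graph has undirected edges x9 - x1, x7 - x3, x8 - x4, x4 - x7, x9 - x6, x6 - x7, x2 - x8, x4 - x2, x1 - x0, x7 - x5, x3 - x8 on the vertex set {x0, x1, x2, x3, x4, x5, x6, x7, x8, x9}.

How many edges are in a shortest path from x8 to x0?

6

Distance 0: x8.
Distance 1: x2, x3, x4.
Distance 2: x7.
Distance 3: x5, x6.
Distance 4: x9.
Distance 5: x1.
Distance 6: x0 — contains x0.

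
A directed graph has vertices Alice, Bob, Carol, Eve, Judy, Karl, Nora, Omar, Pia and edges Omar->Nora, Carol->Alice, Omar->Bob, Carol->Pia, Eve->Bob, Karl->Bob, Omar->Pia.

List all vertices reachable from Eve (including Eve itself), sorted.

Start at Eve.
Its neighbours: Bob.
Nothing further is reachable.

Bob, Eve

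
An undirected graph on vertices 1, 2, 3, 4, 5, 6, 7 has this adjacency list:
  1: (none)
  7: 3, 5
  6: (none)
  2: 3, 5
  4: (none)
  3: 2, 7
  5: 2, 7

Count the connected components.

4

From 1: component {1}.
From 2: component {2, 3, 5, 7}.
From 4: component {4}.
From 6: component {6}.
That's 4 components.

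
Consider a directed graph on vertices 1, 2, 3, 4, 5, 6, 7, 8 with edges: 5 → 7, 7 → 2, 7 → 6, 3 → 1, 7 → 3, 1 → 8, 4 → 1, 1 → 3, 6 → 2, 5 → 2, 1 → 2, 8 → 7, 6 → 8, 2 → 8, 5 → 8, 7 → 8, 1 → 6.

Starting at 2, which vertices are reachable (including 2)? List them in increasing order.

Start at 2.
Its neighbours: 8.
Then their neighbours: 7.
Then next layer: 3, 6.
Then next layer: 1.
Nothing further is reachable.

1, 2, 3, 6, 7, 8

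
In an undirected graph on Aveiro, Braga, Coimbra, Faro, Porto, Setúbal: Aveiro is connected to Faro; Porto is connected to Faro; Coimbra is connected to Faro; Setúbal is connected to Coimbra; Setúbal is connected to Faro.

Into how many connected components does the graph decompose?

From Aveiro: component {Aveiro, Coimbra, Faro, Porto, Setúbal}.
From Braga: component {Braga}.
That's 2 components.

2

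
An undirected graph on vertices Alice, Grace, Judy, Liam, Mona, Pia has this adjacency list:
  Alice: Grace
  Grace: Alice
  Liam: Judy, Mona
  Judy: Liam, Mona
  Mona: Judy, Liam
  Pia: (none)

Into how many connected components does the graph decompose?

From Alice: component {Alice, Grace}.
From Judy: component {Judy, Liam, Mona}.
From Pia: component {Pia}.
That's 3 components.

3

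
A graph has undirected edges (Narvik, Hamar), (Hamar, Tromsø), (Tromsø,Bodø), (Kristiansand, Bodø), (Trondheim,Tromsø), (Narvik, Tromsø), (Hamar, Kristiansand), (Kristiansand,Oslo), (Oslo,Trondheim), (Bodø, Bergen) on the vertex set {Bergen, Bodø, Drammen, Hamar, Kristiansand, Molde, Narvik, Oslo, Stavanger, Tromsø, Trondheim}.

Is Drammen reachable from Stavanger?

Stavanger has no edges, so nothing is reachable from it.

No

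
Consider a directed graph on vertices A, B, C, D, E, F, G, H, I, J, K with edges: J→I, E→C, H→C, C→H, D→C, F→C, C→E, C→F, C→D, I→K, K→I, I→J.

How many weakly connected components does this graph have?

5

From A: component {A}.
From B: component {B}.
From C: component {C, D, E, F, H}.
From G: component {G}.
From I: component {I, J, K}.
That's 5 components.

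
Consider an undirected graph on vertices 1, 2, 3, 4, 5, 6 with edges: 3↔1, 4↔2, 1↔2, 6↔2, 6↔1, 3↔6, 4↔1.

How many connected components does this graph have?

From 1: component {1, 2, 3, 4, 6}.
From 5: component {5}.
That's 2 components.

2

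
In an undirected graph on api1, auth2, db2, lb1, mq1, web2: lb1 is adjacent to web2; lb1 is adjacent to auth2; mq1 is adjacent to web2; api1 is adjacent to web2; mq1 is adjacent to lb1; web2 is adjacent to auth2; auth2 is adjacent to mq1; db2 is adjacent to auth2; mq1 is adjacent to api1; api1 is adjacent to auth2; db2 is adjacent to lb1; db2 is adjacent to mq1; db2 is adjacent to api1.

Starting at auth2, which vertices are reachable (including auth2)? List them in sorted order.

api1, auth2, db2, lb1, mq1, web2

Start at auth2.
Its neighbours: api1, db2, lb1, mq1, web2.
Every vertex is now reached.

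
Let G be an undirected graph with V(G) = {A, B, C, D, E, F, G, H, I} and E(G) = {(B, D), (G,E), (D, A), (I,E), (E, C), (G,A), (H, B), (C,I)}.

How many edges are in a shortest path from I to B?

5

Distance 0: I.
Distance 1: C, E.
Distance 2: G.
Distance 3: A.
Distance 4: D.
Distance 5: B — contains B.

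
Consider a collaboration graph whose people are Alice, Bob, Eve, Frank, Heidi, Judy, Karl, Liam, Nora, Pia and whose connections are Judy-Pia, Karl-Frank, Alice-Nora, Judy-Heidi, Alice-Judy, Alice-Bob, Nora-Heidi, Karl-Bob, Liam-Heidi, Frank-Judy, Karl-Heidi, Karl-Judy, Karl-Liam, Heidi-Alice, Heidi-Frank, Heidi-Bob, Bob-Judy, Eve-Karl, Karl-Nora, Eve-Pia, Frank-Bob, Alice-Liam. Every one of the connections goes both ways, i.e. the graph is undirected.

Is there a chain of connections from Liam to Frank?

Explore from Liam.
Distance 1: reach Alice, Heidi, Karl.
Distance 2: reach Bob, Eve, Frank, Judy, Nora.
Found Frank.

Yes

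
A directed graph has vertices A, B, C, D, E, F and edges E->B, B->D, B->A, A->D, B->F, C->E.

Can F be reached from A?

Explore from A.
Distance 1: reach D.
The search from A is exhausted; no directed path reaches F.

No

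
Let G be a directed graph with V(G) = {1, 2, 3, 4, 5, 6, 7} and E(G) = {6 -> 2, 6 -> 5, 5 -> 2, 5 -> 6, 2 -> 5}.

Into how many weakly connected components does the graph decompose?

From 1: component {1}.
From 2: component {2, 5, 6}.
From 3: component {3}.
From 4: component {4}.
From 7: component {7}.
That's 5 components.

5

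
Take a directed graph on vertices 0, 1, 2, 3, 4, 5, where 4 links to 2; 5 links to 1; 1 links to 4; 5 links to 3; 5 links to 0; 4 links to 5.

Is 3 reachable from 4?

Explore from 4.
Distance 1: reach 2, 5.
Distance 2: reach 0, 1, 3.
Found 3.

Yes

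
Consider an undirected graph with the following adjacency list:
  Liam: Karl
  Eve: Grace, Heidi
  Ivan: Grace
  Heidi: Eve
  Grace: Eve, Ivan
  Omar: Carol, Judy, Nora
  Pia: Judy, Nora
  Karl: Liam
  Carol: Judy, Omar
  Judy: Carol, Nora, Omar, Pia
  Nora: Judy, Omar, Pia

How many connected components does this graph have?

From Carol: component {Carol, Judy, Nora, Omar, Pia}.
From Eve: component {Eve, Grace, Heidi, Ivan}.
From Karl: component {Karl, Liam}.
That's 3 components.

3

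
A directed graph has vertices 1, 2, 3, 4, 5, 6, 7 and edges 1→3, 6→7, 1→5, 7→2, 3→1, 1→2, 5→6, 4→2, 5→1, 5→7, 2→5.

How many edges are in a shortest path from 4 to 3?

Distance 0: 4.
Distance 1: 2.
Distance 2: 5.
Distance 3: 1, 6, 7.
Distance 4: 3 — contains 3.

4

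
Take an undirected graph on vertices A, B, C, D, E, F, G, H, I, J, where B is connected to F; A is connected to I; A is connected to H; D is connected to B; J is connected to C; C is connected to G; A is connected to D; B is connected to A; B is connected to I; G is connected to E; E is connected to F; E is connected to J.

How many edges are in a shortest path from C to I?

Distance 0: C.
Distance 1: G, J.
Distance 2: E.
Distance 3: F.
Distance 4: B.
Distance 5: A, D, I — contains I.

5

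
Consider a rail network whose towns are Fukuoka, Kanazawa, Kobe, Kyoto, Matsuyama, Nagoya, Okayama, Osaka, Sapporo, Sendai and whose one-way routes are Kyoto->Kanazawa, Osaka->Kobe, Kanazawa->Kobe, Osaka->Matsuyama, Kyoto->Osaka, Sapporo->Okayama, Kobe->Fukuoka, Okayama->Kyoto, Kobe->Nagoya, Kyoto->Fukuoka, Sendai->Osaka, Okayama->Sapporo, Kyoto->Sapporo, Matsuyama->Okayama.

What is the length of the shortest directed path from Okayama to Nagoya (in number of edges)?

4

Distance 0: Okayama.
Distance 1: Kyoto, Sapporo.
Distance 2: Fukuoka, Kanazawa, Osaka.
Distance 3: Kobe, Matsuyama.
Distance 4: Nagoya — contains Nagoya.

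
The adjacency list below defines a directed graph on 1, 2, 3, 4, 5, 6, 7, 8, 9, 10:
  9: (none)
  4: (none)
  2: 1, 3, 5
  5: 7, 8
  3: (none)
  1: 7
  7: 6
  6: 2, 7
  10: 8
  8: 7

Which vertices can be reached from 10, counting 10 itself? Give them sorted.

1, 2, 3, 5, 6, 7, 8, 10

Start at 10.
Its neighbours: 8.
Then their neighbours: 7.
Then next layer: 6.
Then next layer: 2.
Then next layer: 1, 3, 5.
Nothing further is reachable.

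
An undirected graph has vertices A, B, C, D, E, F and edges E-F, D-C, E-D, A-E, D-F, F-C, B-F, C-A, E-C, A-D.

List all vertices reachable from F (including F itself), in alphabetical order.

Start at F.
Its neighbours: B, C, D, E.
Then their neighbours: A.
Every vertex is now reached.

A, B, C, D, E, F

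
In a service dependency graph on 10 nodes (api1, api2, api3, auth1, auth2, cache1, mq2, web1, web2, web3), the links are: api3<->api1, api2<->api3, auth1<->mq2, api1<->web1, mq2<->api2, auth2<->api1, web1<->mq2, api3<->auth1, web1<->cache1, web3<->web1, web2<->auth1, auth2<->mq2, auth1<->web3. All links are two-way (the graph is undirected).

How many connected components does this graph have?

1

From api1: component {api1, api2, api3, auth1, auth2, cache1, mq2, web1, web2, web3}.
That's 1 component.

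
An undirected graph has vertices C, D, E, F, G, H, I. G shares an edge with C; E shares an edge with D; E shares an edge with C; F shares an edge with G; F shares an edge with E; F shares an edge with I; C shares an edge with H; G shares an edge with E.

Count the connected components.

1

From C: component {C, D, E, F, G, H, I}.
That's 1 component.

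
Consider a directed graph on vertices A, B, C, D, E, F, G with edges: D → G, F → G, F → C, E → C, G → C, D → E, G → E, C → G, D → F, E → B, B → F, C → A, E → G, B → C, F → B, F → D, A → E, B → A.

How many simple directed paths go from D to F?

4

D→E→B→F
D→F
D→G→C→A→E→B→F
D→G→E→B→F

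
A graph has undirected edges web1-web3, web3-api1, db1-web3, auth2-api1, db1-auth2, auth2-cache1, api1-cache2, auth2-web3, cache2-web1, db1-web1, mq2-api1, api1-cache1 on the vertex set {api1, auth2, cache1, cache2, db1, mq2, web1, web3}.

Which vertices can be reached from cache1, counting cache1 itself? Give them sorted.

api1, auth2, cache1, cache2, db1, mq2, web1, web3

Start at cache1.
Its neighbours: api1, auth2.
Then their neighbours: cache2, db1, mq2, web3.
Then next layer: web1.
Every vertex is now reached.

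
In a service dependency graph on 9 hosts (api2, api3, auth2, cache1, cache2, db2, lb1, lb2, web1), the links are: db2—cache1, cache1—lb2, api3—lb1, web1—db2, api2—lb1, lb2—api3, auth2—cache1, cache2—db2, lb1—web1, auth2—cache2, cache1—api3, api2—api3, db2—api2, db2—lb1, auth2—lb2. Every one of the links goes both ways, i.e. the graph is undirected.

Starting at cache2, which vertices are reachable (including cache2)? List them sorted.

api2, api3, auth2, cache1, cache2, db2, lb1, lb2, web1

Start at cache2.
Its neighbours: auth2, db2.
Then their neighbours: api2, cache1, lb1, lb2, web1.
Then next layer: api3.
Every vertex is now reached.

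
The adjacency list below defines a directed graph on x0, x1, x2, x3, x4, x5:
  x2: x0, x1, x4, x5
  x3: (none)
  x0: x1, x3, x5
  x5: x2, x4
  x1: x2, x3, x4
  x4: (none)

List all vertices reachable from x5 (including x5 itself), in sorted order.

x0, x1, x2, x3, x4, x5

Start at x5.
Its neighbours: x2, x4.
Then their neighbours: x0, x1.
Then next layer: x3.
Every vertex is now reached.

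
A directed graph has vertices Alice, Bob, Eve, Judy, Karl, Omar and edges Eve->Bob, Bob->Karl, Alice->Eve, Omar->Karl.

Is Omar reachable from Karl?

Karl has no outgoing edges, so nothing is reachable from it.

No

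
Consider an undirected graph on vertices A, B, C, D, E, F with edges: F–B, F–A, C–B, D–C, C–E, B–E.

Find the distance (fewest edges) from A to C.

3

Distance 0: A.
Distance 1: F.
Distance 2: B.
Distance 3: C, E — contains C.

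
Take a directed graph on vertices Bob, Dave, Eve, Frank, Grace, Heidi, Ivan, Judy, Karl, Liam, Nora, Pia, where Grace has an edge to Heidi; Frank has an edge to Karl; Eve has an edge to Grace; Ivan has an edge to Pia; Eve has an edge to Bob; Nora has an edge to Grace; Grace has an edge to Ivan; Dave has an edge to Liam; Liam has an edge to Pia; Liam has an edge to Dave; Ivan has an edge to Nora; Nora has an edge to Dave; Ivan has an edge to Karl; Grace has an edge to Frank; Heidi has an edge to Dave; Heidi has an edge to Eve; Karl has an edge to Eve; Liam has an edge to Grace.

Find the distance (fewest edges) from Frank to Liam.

6

Distance 0: Frank.
Distance 1: Karl.
Distance 2: Eve.
Distance 3: Bob, Grace.
Distance 4: Heidi, Ivan.
Distance 5: Dave, Nora, Pia.
Distance 6: Liam — contains Liam.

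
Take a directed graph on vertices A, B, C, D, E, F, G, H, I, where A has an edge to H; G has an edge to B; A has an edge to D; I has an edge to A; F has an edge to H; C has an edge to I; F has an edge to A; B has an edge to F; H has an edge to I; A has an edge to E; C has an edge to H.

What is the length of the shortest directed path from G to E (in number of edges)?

Distance 0: G.
Distance 1: B.
Distance 2: F.
Distance 3: A, H.
Distance 4: D, E, I — contains E.

4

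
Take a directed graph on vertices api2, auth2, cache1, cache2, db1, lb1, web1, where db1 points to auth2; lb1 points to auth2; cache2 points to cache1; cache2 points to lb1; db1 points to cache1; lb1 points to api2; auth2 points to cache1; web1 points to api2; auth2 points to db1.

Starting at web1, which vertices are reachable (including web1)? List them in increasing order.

api2, web1

Start at web1.
Its neighbours: api2.
Nothing further is reachable.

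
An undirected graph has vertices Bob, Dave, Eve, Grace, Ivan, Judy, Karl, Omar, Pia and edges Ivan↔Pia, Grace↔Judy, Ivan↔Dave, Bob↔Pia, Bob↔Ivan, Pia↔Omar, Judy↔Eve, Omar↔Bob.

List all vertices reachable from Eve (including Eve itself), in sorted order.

Start at Eve.
Its neighbours: Judy.
Then their neighbours: Grace.
Nothing further is reachable.

Eve, Grace, Judy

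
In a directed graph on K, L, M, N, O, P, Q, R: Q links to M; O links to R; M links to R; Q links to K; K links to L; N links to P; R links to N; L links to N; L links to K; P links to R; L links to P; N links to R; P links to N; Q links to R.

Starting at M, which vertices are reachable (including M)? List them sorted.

M, N, P, R

Start at M.
Its neighbours: R.
Then their neighbours: N.
Then next layer: P.
Nothing further is reachable.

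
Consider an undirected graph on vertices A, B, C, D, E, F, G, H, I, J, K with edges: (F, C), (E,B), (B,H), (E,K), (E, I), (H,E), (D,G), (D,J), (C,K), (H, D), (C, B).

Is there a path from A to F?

A has no edges, so nothing is reachable from it.

No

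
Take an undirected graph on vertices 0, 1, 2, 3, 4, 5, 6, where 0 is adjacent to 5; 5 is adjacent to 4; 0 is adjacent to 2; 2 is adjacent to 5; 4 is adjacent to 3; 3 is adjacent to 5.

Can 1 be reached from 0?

No

Explore from 0.
Distance 1: reach 2, 5.
Distance 2: reach 3, 4.
The search is exhausted without reaching 1; it lies in a different component.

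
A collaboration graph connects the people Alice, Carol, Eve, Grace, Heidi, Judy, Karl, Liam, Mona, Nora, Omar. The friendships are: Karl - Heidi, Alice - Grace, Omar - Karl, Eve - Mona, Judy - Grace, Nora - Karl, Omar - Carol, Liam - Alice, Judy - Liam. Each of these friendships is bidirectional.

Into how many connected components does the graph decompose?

3

From Alice: component {Alice, Grace, Judy, Liam}.
From Carol: component {Carol, Heidi, Karl, Nora, Omar}.
From Eve: component {Eve, Mona}.
That's 3 components.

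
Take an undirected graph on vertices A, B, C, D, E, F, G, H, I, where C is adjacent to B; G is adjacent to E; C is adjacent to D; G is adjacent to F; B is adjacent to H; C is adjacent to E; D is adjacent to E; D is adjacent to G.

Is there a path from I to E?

No

I has no edges, so nothing is reachable from it.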